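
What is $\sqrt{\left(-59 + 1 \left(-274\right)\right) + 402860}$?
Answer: $\sqrt{402527} \approx 634.45$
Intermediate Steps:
$\sqrt{\left(-59 + 1 \left(-274\right)\right) + 402860} = \sqrt{\left(-59 - 274\right) + 402860} = \sqrt{-333 + 402860} = \sqrt{402527}$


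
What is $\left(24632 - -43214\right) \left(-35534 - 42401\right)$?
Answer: $-5287578010$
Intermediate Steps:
$\left(24632 - -43214\right) \left(-35534 - 42401\right) = \left(24632 + 43214\right) \left(-77935\right) = 67846 \left(-77935\right) = -5287578010$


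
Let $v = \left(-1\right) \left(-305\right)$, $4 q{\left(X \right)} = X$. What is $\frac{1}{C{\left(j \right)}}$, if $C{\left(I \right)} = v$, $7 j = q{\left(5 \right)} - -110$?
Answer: $\frac{1}{305} \approx 0.0032787$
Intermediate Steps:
$q{\left(X \right)} = \frac{X}{4}$
$v = 305$
$j = \frac{445}{28}$ ($j = \frac{\frac{1}{4} \cdot 5 - -110}{7} = \frac{\frac{5}{4} + 110}{7} = \frac{1}{7} \cdot \frac{445}{4} = \frac{445}{28} \approx 15.893$)
$C{\left(I \right)} = 305$
$\frac{1}{C{\left(j \right)}} = \frac{1}{305}$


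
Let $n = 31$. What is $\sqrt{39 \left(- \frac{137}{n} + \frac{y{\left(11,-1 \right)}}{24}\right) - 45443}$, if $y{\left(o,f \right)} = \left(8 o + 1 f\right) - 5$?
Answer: $\frac{i \sqrt{174833211}}{62} \approx 213.27 i$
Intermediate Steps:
$y{\left(o,f \right)} = -5 + f + 8 o$ ($y{\left(o,f \right)} = \left(8 o + f\right) - 5 = \left(f + 8 o\right) - 5 = -5 + f + 8 o$)
$\sqrt{39 \left(- \frac{137}{n} + \frac{y{\left(11,-1 \right)}}{24}\right) - 45443} = \sqrt{39 \left(- \frac{137}{31} + \frac{-5 - 1 + 8 \cdot 11}{24}\right) - 45443} = \sqrt{39 \left(\left(-137\right) \frac{1}{31} + \left(-5 - 1 + 88\right) \frac{1}{24}\right) - 45443} = \sqrt{39 \left(- \frac{137}{31} + 82 \cdot \frac{1}{24}\right) - 45443} = \sqrt{39 \left(- \frac{137}{31} + \frac{41}{12}\right) - 45443} = \sqrt{39 \left(- \frac{373}{372}\right) - 45443} = \sqrt{- \frac{4849}{124} - 45443} = \sqrt{- \frac{5639781}{124}} = \frac{i \sqrt{174833211}}{62}$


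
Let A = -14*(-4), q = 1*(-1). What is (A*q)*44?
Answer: -2464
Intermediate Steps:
q = -1
A = 56
(A*q)*44 = (56*(-1))*44 = -56*44 = -2464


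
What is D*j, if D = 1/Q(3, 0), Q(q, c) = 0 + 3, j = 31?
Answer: 31/3 ≈ 10.333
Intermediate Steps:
Q(q, c) = 3
D = 1/3 ≈ 0.33333
D*j = (1/3)*31 = 31/3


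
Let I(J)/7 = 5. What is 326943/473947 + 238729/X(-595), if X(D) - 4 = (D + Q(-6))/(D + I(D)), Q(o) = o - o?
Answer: 1810344776191/38389707 ≈ 47157.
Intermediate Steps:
I(J) = 35 (I(J) = 7*5 = 35)
Q(o) = 0
X(D) = 4 + D/(35 + D) (X(D) = 4 + (D + 0)/(D + 35) = 4 + D/(35 + D))
326943/473947 + 238729/X(-595) = 326943/473947 + 238729/((5*(28 - 595)/(35 - 595))) = 326943*(1/473947) + 238729/((5*(-567)/(-560))) = 326943/473947 + 238729/((5*(-1/560)*(-567))) = 326943/473947 + 238729/(81/16) = 326943/473947 + 238729*(16/81) = 326943/473947 + 3819664/81 = 1810344776191/38389707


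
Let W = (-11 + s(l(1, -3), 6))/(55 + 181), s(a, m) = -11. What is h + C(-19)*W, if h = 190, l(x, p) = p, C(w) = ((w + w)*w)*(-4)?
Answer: 27094/59 ≈ 459.22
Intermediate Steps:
C(w) = -8*w**2 (C(w) = ((2*w)*w)*(-4) = (2*w**2)*(-4) = -8*w**2)
W = -11/118 (W = (-11 - 11)/(55 + 181) = -22/236 = -22*1/236 = -11/118 ≈ -0.093220)
h + C(-19)*W = 190 - 8*(-19)**2*(-11/118) = 190 - 8*361*(-11/118) = 190 - 2888*(-11/118) = 190 + 15884/59 = 27094/59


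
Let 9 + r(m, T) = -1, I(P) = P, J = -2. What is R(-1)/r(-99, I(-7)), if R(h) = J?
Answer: ⅕ ≈ 0.20000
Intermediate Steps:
R(h) = -2
r(m, T) = -10 (r(m, T) = -9 - 1 = -10)
R(-1)/r(-99, I(-7)) = -2/(-10) = -2*(-⅒) = ⅕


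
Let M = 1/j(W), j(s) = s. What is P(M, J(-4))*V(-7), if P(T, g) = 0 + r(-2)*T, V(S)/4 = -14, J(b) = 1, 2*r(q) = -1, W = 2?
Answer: 14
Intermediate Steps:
r(q) = -½ (r(q) = (½)*(-1) = -½)
M = ½ (M = 1/2 = 1*(½) = ½ ≈ 0.50000)
V(S) = -56 (V(S) = 4*(-14) = -56)
P(T, g) = -T/2 (P(T, g) = 0 - T/2 = -T/2)
P(M, J(-4))*V(-7) = -½*½*(-56) = -¼*(-56) = 14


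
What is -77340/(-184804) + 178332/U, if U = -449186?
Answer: 222947289/10376421193 ≈ 0.021486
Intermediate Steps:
-77340/(-184804) + 178332/U = -77340/(-184804) + 178332/(-449186) = -77340*(-1/184804) + 178332*(-1/449186) = 19335/46201 - 89166/224593 = 222947289/10376421193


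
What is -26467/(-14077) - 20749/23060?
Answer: 45463621/46373660 ≈ 0.98038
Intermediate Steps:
-26467/(-14077) - 20749/23060 = -26467*(-1/14077) - 20749*1/23060 = 3781/2011 - 20749/23060 = 45463621/46373660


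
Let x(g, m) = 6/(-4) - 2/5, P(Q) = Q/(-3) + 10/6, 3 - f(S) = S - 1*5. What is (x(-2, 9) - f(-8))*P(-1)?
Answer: -179/5 ≈ -35.800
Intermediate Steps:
f(S) = 8 - S (f(S) = 3 - (S - 1*5) = 3 - (S - 5) = 3 - (-5 + S) = 3 + (5 - S) = 8 - S)
P(Q) = 5/3 - Q/3 (P(Q) = Q*(-⅓) + 10*(⅙) = -Q/3 + 5/3 = 5/3 - Q/3)
x(g, m) = -19/10 (x(g, m) = 6*(-¼) - 2*⅕ = -3/2 - ⅖ = -19/10)
(x(-2, 9) - f(-8))*P(-1) = (-19/10 - (8 - 1*(-8)))*(5/3 - ⅓*(-1)) = (-19/10 - (8 + 8))*(5/3 + ⅓) = (-19/10 - 1*16)*2 = (-19/10 - 16)*2 = -179/10*2 = -179/5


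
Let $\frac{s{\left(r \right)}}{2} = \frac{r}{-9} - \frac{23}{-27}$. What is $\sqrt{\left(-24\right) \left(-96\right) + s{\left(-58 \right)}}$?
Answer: $\frac{\sqrt{187806}}{9} \approx 48.152$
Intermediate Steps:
$s{\left(r \right)} = \frac{46}{27} - \frac{2 r}{9}$ ($s{\left(r \right)} = 2 \left(\frac{r}{-9} - \frac{23}{-27}\right) = 2 \left(r \left(- \frac{1}{9}\right) - - \frac{23}{27}\right) = 2 \left(- \frac{r}{9} + \frac{23}{27}\right) = 2 \left(\frac{23}{27} - \frac{r}{9}\right) = \frac{46}{27} - \frac{2 r}{9}$)
$\sqrt{\left(-24\right) \left(-96\right) + s{\left(-58 \right)}} = \sqrt{\left(-24\right) \left(-96\right) + \left(\frac{46}{27} - - \frac{116}{9}\right)} = \sqrt{2304 + \left(\frac{46}{27} + \frac{116}{9}\right)} = \sqrt{2304 + \frac{394}{27}} = \sqrt{\frac{62602}{27}} = \frac{\sqrt{187806}}{9}$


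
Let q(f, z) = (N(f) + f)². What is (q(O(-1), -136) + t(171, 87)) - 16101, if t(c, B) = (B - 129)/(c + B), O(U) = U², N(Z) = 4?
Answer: -691275/43 ≈ -16076.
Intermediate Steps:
t(c, B) = (-129 + B)/(B + c)
q(f, z) = (4 + f)²
(q(O(-1), -136) + t(171, 87)) - 16101 = ((4 + (-1)²)² + (-129 + 87)/(87 + 171)) - 16101 = ((4 + 1)² - 42/258) - 16101 = (5² + (1/258)*(-42)) - 16101 = (25 - 7/43) - 16101 = 1068/43 - 16101 = -691275/43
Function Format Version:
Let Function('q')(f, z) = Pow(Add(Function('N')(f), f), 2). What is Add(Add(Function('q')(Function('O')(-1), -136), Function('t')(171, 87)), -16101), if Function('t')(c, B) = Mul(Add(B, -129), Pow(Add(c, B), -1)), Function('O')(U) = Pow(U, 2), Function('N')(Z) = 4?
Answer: Rational(-691275, 43) ≈ -16076.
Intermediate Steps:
Function('t')(c, B) = Mul(Pow(Add(B, c), -1), Add(-129, B)) (Function('t')(c, B) = Mul(Add(-129, B), Pow(Add(B, c), -1)) = Mul(Pow(Add(B, c), -1), Add(-129, B)))
Function('q')(f, z) = Pow(Add(4, f), 2)
Add(Add(Function('q')(Function('O')(-1), -136), Function('t')(171, 87)), -16101) = Add(Add(Pow(Add(4, Pow(-1, 2)), 2), Mul(Pow(Add(87, 171), -1), Add(-129, 87))), -16101) = Add(Add(Pow(Add(4, 1), 2), Mul(Pow(258, -1), -42)), -16101) = Add(Add(Pow(5, 2), Mul(Rational(1, 258), -42)), -16101) = Add(Add(25, Rational(-7, 43)), -16101) = Add(Rational(1068, 43), -16101) = Rational(-691275, 43)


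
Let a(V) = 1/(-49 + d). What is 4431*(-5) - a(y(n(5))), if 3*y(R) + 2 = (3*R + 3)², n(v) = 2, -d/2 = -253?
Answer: -10124836/457 ≈ -22155.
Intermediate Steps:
d = 506 (d = -2*(-253) = 506)
y(R) = -⅔ + (3 + 3*R)²/3 (y(R) = -⅔ + (3*R + 3)²/3 = -⅔ + (3 + 3*R)²/3)
a(V) = 1/457 (a(V) = 1/(-49 + 506) = 1/457)
4431*(-5) - a(y(n(5))) = 4431*(-5) - 1*1/457 = -22155 - 1/457 = -10124836/457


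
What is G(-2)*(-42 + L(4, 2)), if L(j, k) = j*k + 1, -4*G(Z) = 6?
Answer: 99/2 ≈ 49.500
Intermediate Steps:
G(Z) = -3/2 (G(Z) = -1/4*6 = -3/2)
L(j, k) = 1 + j*k
G(-2)*(-42 + L(4, 2)) = -3*(-42 + (1 + 4*2))/2 = -3*(-42 + (1 + 8))/2 = -3*(-42 + 9)/2 = -3/2*(-33) = 99/2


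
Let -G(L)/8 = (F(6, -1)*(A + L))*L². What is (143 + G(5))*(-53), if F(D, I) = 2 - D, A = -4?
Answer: -49979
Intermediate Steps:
G(L) = -8*L²*(16 - 4*L) (G(L) = -8*(2 - 1*6)*(-4 + L)*L² = -8*(2 - 6)*(-4 + L)*L² = -8*(-4*(-4 + L))*L² = -8*(16 - 4*L)*L² = -8*L²*(16 - 4*L))
(143 + G(5))*(-53) = (143 + 32*5²*(-4 + 5))*(-53) = (143 + 32*25*1)*(-53) = (143 + 800)*(-53) = 943*(-53) = -49979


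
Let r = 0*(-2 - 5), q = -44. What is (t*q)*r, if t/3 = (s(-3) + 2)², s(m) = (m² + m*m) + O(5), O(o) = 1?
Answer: 0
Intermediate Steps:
s(m) = 1 + 2*m² (s(m) = (m² + m*m) + 1 = (m² + m²) + 1 = 2*m² + 1 = 1 + 2*m²)
r = 0 (r = 0*(-7) = 0)
t = 1323 (t = 3*((1 + 2*(-3)²) + 2)² = 3*((1 + 2*9) + 2)² = 3*((1 + 18) + 2)² = 3*(19 + 2)² = 3*21² = 3*441 = 1323)
(t*q)*r = (1323*(-44))*0 = -58212*0 = 0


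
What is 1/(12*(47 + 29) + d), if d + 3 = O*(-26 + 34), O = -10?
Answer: 1/829 ≈ 0.0012063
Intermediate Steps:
d = -83 (d = -3 - 10*(-26 + 34) = -3 - 10*8 = -3 - 80 = -83)
1/(12*(47 + 29) + d) = 1/(12*(47 + 29) - 83) = 1/(12*76 - 83) = 1/(912 - 83) = 1/829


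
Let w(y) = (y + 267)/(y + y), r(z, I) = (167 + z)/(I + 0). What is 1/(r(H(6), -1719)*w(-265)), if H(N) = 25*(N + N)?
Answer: 455535/467 ≈ 975.45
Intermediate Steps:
H(N) = 50*N (H(N) = 25*(2*N) = 50*N)
r(z, I) = (167 + z)/I
w(y) = (267 + y)/(2*y) (w(y) = (267 + y)/((2*y)) = (267 + y)*(1/(2*y)) = (267 + y)/(2*y))
1/(r(H(6), -1719)*w(-265)) = 1/((((167 + 50*6)/(-1719)))*(((½)*(267 - 265)/(-265)))) = 1/(((-(167 + 300)/1719))*(((½)*(-1/265)*2))) = 1/(((-1/1719*467))*(-1/265)) = -265/(-467/1719) = -1719/467*(-265) = 455535/467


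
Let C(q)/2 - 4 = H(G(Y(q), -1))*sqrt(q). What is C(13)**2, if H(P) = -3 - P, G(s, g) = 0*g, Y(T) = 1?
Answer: 532 - 96*sqrt(13) ≈ 185.87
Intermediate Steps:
G(s, g) = 0
C(q) = 8 - 6*sqrt(q) (C(q) = 8 + 2*((-3 - 1*0)*sqrt(q)) = 8 + 2*((-3 + 0)*sqrt(q)) = 8 + 2*(-3*sqrt(q)) = 8 - 6*sqrt(q))
C(13)**2 = (8 - 6*sqrt(13))**2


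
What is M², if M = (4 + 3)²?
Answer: 2401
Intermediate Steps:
M = 49 (M = 7² = 49)
M² = 49² = 2401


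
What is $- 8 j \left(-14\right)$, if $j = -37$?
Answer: $-4144$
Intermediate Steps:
$- 8 j \left(-14\right) = \left(-8\right) \left(-37\right) \left(-14\right) = 296 \left(-14\right) = -4144$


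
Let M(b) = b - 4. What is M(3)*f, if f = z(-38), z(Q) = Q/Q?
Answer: -1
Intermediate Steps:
z(Q) = 1
f = 1
M(b) = -4 + b
M(3)*f = (-4 + 3)*1 = -1*1 = -1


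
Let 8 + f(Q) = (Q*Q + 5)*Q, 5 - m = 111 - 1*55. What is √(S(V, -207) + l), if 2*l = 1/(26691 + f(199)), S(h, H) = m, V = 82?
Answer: I*√12758332386364162/15816554 ≈ 7.1414*I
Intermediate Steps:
m = -51 (m = 5 - (111 - 1*55) = 5 - (111 - 55) = 5 - 1*56 = 5 - 56 = -51)
S(h, H) = -51
f(Q) = -8 + Q*(5 + Q²) (f(Q) = -8 + (Q*Q + 5)*Q = -8 + (Q² + 5)*Q = -8 + (5 + Q²)*Q = -8 + Q*(5 + Q²))
l = 1/15816554 (l = 1/(2*(26691 + (-8 + 199³ + 5*199))) = 1/(2*(26691 + (-8 + 7880599 + 995))) = 1/(2*(26691 + 7881586)) = (½)/7908277 = (½)*(1/7908277) = 1/15816554 ≈ 6.3225e-8)
√(S(V, -207) + l) = √(-51 + 1/15816554) = √(-806644253/15816554) = I*√12758332386364162/15816554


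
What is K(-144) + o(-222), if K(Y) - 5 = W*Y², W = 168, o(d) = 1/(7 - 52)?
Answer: 156764384/45 ≈ 3.4837e+6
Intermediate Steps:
o(d) = -1/45 (o(d) = 1/(-45) = -1/45)
K(Y) = 5 + 168*Y²
K(-144) + o(-222) = (5 + 168*(-144)²) - 1/45 = (5 + 168*20736) - 1/45 = (5 + 3483648) - 1/45 = 3483653 - 1/45 = 156764384/45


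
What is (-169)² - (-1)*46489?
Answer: 75050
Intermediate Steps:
(-169)² - (-1)*46489 = 28561 - 1*(-46489) = 28561 + 46489 = 75050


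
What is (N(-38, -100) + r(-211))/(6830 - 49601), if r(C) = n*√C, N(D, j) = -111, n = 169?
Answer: 37/14257 - 169*I*√211/42771 ≈ 0.0025952 - 0.057396*I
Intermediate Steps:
r(C) = 169*√C
(N(-38, -100) + r(-211))/(6830 - 49601) = (-111 + 169*√(-211))/(6830 - 49601) = (-111 + 169*(I*√211))/(-42771) = (-111 + 169*I*√211)*(-1/42771) = 37/14257 - 169*I*√211/42771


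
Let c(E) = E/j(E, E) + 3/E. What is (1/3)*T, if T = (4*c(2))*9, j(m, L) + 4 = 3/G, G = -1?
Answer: 102/7 ≈ 14.571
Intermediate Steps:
j(m, L) = -7 (j(m, L) = -4 + 3/(-1) = -4 + 3*(-1) = -4 - 3 = -7)
c(E) = 3/E - E/7 (c(E) = E/(-7) + 3/E = E*(-⅐) + 3/E = -E/7 + 3/E = 3/E - E/7)
T = 306/7 (T = (4*(3/2 - ⅐*2))*9 = (4*(3*(½) - 2/7))*9 = (4*(3/2 - 2/7))*9 = (4*(17/14))*9 = (34/7)*9 = 306/7 ≈ 43.714)
(1/3)*T = (1/3)*(306/7) = (1*(⅓))*(306/7) = (⅓)*(306/7) = 102/7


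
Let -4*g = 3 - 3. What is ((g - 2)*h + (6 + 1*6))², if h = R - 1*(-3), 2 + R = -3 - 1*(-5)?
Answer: 36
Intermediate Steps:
g = 0 (g = -(3 - 3)/4 = -¼*0 = 0)
R = 0 (R = -2 + (-3 - 1*(-5)) = -2 + (-3 + 5) = -2 + 2 = 0)
h = 3 (h = 0 - 1*(-3) = 0 + 3 = 3)
((g - 2)*h + (6 + 1*6))² = ((0 - 2)*3 + (6 + 1*6))² = (-2*3 + (6 + 6))² = (-6 + 12)² = 6² = 36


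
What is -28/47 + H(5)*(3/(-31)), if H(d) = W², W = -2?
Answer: -1432/1457 ≈ -0.98284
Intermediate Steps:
H(d) = 4 (H(d) = (-2)² = 4)
-28/47 + H(5)*(3/(-31)) = -28/47 + 4*(3/(-31)) = -28*1/47 + 4*(3*(-1/31)) = -28/47 + 4*(-3/31) = -28/47 - 12/31 = -1432/1457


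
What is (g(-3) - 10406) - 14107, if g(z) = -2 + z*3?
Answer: -24524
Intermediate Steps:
g(z) = -2 + 3*z
(g(-3) - 10406) - 14107 = ((-2 + 3*(-3)) - 10406) - 14107 = ((-2 - 9) - 10406) - 14107 = (-11 - 10406) - 14107 = -10417 - 14107 = -24524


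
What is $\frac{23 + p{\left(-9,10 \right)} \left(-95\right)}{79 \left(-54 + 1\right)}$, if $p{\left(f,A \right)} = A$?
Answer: $\frac{927}{4187} \approx 0.2214$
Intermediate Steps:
$\frac{23 + p{\left(-9,10 \right)} \left(-95\right)}{79 \left(-54 + 1\right)} = \frac{23 + 10 \left(-95\right)}{79 \left(-54 + 1\right)} = \frac{23 - 950}{79 \left(-53\right)} = - \frac{927}{-4187} = \left(-927\right) \left(- \frac{1}{4187}\right) = \frac{927}{4187}$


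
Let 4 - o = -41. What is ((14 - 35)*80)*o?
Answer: -75600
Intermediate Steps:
o = 45 (o = 4 - 1*(-41) = 4 + 41 = 45)
((14 - 35)*80)*o = ((14 - 35)*80)*45 = -21*80*45 = -1680*45 = -75600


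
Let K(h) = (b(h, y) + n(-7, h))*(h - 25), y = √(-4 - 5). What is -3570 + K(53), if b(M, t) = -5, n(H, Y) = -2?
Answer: -3766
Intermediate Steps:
y = 3*I (y = √(-9) = 3*I ≈ 3.0*I)
K(h) = 175 - 7*h (K(h) = (-5 - 2)*(h - 25) = -7*(-25 + h) = 175 - 7*h)
-3570 + K(53) = -3570 + (175 - 7*53) = -3570 + (175 - 371) = -3570 - 196 = -3766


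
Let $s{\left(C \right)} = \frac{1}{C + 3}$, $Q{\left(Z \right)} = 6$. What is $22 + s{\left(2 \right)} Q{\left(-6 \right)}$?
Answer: $\frac{116}{5} \approx 23.2$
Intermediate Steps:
$s{\left(C \right)} = \frac{1}{3 + C}$
$22 + s{\left(2 \right)} Q{\left(-6 \right)} = 22 + \frac{1}{3 + 2} \cdot 6 = 22 + \frac{1}{5} \cdot 6 = 22 + \frac{6}{5} = \frac{116}{5}$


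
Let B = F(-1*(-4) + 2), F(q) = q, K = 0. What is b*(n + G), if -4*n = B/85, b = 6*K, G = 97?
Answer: 0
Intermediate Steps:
B = 6 (B = -1*(-4) + 2 = 4 + 2 = 6)
b = 0 (b = 6*0 = 0)
n = -3/170 (n = -3/(2*85) = -¼*6/85 = -3/170 ≈ -0.017647)
b*(n + G) = 0*(-3/170 + 97) = 0*(16487/170) = 0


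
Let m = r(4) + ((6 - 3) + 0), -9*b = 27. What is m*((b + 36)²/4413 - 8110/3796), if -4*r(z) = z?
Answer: -5275931/1395979 ≈ -3.7794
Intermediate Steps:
b = -3 (b = -⅑*27 = -3)
r(z) = -z/4
m = 2 (m = -¼*4 + ((6 - 3) + 0) = -1 + (3 + 0) = -1 + 3 = 2)
m*((b + 36)²/4413 - 8110/3796) = 2*((-3 + 36)²/4413 - 8110/3796) = 2*(33²*(1/4413) - 8110*1/3796) = 2*(1089*(1/4413) - 4055/1898) = 2*(363/1471 - 4055/1898) = 2*(-5275931/2791958) = -5275931/1395979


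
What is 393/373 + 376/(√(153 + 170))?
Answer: 393/373 + 376*√323/323 ≈ 21.975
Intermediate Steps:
393/373 + 376/(√(153 + 170)) = 393*(1/373) + 376/(√323) = 393/373 + 376*(√323/323) = 393/373 + 376*√323/323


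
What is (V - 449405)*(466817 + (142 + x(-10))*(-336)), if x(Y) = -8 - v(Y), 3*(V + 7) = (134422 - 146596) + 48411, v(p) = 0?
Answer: -184463998069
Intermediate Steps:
V = 12072 (V = -7 + ((134422 - 146596) + 48411)/3 = -7 + (-12174 + 48411)/3 = -7 + (⅓)*36237 = -7 + 12079 = 12072)
x(Y) = -8 (x(Y) = -8 - 1*0 = -8 + 0 = -8)
(V - 449405)*(466817 + (142 + x(-10))*(-336)) = (12072 - 449405)*(466817 + (142 - 8)*(-336)) = -437333*(466817 + 134*(-336)) = -437333*(466817 - 45024) = -437333*421793 = -184463998069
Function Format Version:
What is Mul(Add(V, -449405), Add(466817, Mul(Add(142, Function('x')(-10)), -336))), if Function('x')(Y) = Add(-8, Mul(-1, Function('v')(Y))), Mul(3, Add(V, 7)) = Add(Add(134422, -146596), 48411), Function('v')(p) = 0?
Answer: -184463998069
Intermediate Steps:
V = 12072 (V = Add(-7, Mul(Rational(1, 3), Add(Add(134422, -146596), 48411))) = Add(-7, Mul(Rational(1, 3), Add(-12174, 48411))) = Add(-7, Mul(Rational(1, 3), 36237)) = Add(-7, 12079) = 12072)
Function('x')(Y) = -8 (Function('x')(Y) = Add(-8, Mul(-1, 0)) = Add(-8, 0) = -8)
Mul(Add(V, -449405), Add(466817, Mul(Add(142, Function('x')(-10)), -336))) = Mul(Add(12072, -449405), Add(466817, Mul(Add(142, -8), -336))) = Mul(-437333, Add(466817, Mul(134, -336))) = Mul(-437333, Add(466817, -45024)) = Mul(-437333, 421793) = -184463998069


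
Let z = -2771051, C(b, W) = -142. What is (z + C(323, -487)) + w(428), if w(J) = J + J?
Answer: -2770337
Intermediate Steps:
w(J) = 2*J
(z + C(323, -487)) + w(428) = (-2771051 - 142) + 2*428 = -2771193 + 856 = -2770337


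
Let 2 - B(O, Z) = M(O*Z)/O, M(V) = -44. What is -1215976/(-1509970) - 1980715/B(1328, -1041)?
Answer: -19859029901896/20384595 ≈ -9.7422e+5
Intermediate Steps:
B(O, Z) = 2 + 44/O (B(O, Z) = 2 - (-44)/O = 2 + 44/O)
-1215976/(-1509970) - 1980715/B(1328, -1041) = -1215976/(-1509970) - 1980715/(2 + 44/1328) = -1215976*(-1/1509970) - 1980715/(2 + 44*(1/1328)) = 607988/754985 - 1980715/(2 + 11/332) = 607988/754985 - 1980715/675/332 = 607988/754985 - 1980715*332/675 = 607988/754985 - 131519476/135 = -19859029901896/20384595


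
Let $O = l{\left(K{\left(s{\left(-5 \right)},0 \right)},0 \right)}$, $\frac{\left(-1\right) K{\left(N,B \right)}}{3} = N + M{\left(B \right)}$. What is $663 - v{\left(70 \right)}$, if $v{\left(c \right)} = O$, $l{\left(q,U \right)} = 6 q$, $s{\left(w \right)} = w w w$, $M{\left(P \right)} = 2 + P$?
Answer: $-1551$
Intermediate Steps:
$s{\left(w \right)} = w^{3}$ ($s{\left(w \right)} = w^{2} w = w^{3}$)
$K{\left(N,B \right)} = -6 - 3 B - 3 N$ ($K{\left(N,B \right)} = - 3 \left(N + \left(2 + B\right)\right) = - 3 \left(2 + B + N\right) = -6 - 3 B - 3 N$)
$O = 2214$ ($O = 6 \left(-6 - 0 - 3 \left(-5\right)^{3}\right) = 6 \left(-6 + 0 - -375\right) = 6 \left(-6 + 0 + 375\right) = 6 \cdot 369 = 2214$)
$v{\left(c \right)} = 2214$
$663 - v{\left(70 \right)} = 663 - 2214 = -1551$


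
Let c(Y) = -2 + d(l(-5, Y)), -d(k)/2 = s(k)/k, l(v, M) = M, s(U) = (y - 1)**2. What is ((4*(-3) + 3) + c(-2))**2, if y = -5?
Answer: 625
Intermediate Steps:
s(U) = 36 (s(U) = (-5 - 1)**2 = (-6)**2 = 36)
d(k) = -72/k
c(Y) = -2 - 72/Y
((4*(-3) + 3) + c(-2))**2 = ((4*(-3) + 3) + (-2 - 72/(-2)))**2 = ((-12 + 3) + (-2 - 72*(-1/2)))**2 = (-9 + (-2 + 36))**2 = (-9 + 34)**2 = 25**2 = 625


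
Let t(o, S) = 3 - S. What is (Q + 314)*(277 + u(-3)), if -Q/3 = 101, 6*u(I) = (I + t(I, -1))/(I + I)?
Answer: 109681/36 ≈ 3046.7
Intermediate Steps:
u(I) = (4 + I)/(12*I) (u(I) = ((I + (3 - 1*(-1)))/(I + I))/6 = ((I + (3 + 1))/((2*I)))/6 = ((I + 4)*(1/(2*I)))/6 = ((4 + I)*(1/(2*I)))/6 = ((4 + I)/(2*I))/6 = (4 + I)/(12*I))
Q = -303 (Q = -3*101 = -303)
(Q + 314)*(277 + u(-3)) = (-303 + 314)*(277 + (1/12)*(4 - 3)/(-3)) = 11*(277 + (1/12)*(-1/3)*1) = 11*(277 - 1/36) = 11*(9971/36) = 109681/36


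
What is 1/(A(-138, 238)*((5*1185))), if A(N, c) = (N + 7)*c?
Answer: -1/184729650 ≈ -5.4133e-9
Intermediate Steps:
A(N, c) = c*(7 + N) (A(N, c) = (7 + N)*c = c*(7 + N))
1/(A(-138, 238)*((5*1185))) = 1/(((238*(7 - 138)))*((5*1185))) = 1/((238*(-131))*5925) = (1/5925)/(-31178) = -1/31178*1/5925 = -1/184729650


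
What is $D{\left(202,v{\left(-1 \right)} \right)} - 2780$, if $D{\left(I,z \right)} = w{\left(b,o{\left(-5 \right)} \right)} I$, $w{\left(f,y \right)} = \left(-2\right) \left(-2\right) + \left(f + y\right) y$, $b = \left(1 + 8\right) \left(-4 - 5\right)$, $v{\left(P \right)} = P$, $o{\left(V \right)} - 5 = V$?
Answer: $-1972$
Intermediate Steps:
$o{\left(V \right)} = 5 + V$
$b = -81$ ($b = 9 \left(-9\right) = -81$)
$w{\left(f,y \right)} = 4 + y \left(f + y\right)$
$D{\left(I,z \right)} = 4 I$ ($D{\left(I,z \right)} = \left(4 + \left(5 - 5\right)^{2} - 81 \left(5 - 5\right)\right) I = \left(4 + 0^{2} - 0\right) I = \left(4 + 0 + 0\right) I = 4 I$)
$D{\left(202,v{\left(-1 \right)} \right)} - 2780 = 4 \cdot 202 - 2780 = 808 - 2780 = -1972$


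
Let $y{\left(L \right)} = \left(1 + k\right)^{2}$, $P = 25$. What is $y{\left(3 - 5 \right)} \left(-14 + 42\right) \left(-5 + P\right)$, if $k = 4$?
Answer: $14000$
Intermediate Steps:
$y{\left(L \right)} = 25$ ($y{\left(L \right)} = \left(1 + 4\right)^{2} = 5^{2} = 25$)
$y{\left(3 - 5 \right)} \left(-14 + 42\right) \left(-5 + P\right) = 25 \left(-14 + 42\right) \left(-5 + 25\right) = 25 \cdot 28 \cdot 20 = 25 \cdot 560 = 14000$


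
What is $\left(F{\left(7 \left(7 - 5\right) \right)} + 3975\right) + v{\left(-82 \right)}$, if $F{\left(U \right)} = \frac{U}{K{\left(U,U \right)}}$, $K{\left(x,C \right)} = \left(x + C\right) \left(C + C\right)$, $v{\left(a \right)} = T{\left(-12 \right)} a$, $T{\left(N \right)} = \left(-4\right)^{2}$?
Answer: $\frac{149129}{56} \approx 2663.0$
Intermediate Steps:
$T{\left(N \right)} = 16$
$v{\left(a \right)} = 16 a$
$K{\left(x,C \right)} = 2 C \left(C + x\right)$ ($K{\left(x,C \right)} = \left(C + x\right) 2 C = 2 C \left(C + x\right)$)
$F{\left(U \right)} = \frac{1}{4 U}$ ($F{\left(U \right)} = \frac{U}{2 U \left(U + U\right)} = \frac{U}{2 U 2 U} = \frac{U}{4 U^{2}} = U \frac{1}{4 U^{2}} = \frac{1}{4 U}$)
$\left(F{\left(7 \left(7 - 5\right) \right)} + 3975\right) + v{\left(-82 \right)} = \left(\frac{1}{4 \cdot 7 \left(7 - 5\right)} + 3975\right) + 16 \left(-82\right) = \left(\frac{1}{4 \cdot 7 \cdot 2} + 3975\right) - 1312 = \left(\frac{1}{4 \cdot 14} + 3975\right) - 1312 = \left(\frac{1}{4} \cdot \frac{1}{14} + 3975\right) - 1312 = \left(\frac{1}{56} + 3975\right) - 1312 = \frac{222601}{56} - 1312 = \frac{149129}{56}$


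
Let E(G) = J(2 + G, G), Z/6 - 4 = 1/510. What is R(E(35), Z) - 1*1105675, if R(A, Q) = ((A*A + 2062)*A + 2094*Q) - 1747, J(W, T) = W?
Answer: -79066521/85 ≈ -9.3019e+5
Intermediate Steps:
Z = 2041/85 (Z = 24 + 6/510 = 24 + 6*(1/510) = 24 + 1/85 = 2041/85 ≈ 24.012)
E(G) = 2 + G
R(A, Q) = -1747 + 2094*Q + A*(2062 + A**2) (R(A, Q) = ((A**2 + 2062)*A + 2094*Q) - 1747 = ((2062 + A**2)*A + 2094*Q) - 1747 = (A*(2062 + A**2) + 2094*Q) - 1747 = (2094*Q + A*(2062 + A**2)) - 1747 = -1747 + 2094*Q + A*(2062 + A**2))
R(E(35), Z) - 1*1105675 = (-1747 + (2 + 35)**3 + 2062*(2 + 35) + 2094*(2041/85)) - 1*1105675 = (-1747 + 37**3 + 2062*37 + 4273854/85) - 1105675 = (-1747 + 50653 + 76294 + 4273854/85) - 1105675 = 14915854/85 - 1105675 = -79066521/85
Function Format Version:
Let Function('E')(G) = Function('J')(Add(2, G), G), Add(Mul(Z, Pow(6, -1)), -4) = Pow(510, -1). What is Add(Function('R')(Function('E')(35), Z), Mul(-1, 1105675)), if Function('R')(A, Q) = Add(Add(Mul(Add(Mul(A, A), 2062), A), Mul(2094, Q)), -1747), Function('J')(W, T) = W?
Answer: Rational(-79066521, 85) ≈ -9.3019e+5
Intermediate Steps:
Z = Rational(2041, 85) (Z = Add(24, Mul(6, Pow(510, -1))) = Add(24, Mul(6, Rational(1, 510))) = Add(24, Rational(1, 85)) = Rational(2041, 85) ≈ 24.012)
Function('E')(G) = Add(2, G)
Function('R')(A, Q) = Add(-1747, Mul(2094, Q), Mul(A, Add(2062, Pow(A, 2)))) (Function('R')(A, Q) = Add(Add(Mul(Add(Pow(A, 2), 2062), A), Mul(2094, Q)), -1747) = Add(Add(Mul(Add(2062, Pow(A, 2)), A), Mul(2094, Q)), -1747) = Add(Add(Mul(A, Add(2062, Pow(A, 2))), Mul(2094, Q)), -1747) = Add(Add(Mul(2094, Q), Mul(A, Add(2062, Pow(A, 2)))), -1747) = Add(-1747, Mul(2094, Q), Mul(A, Add(2062, Pow(A, 2)))))
Add(Function('R')(Function('E')(35), Z), Mul(-1, 1105675)) = Add(Add(-1747, Pow(Add(2, 35), 3), Mul(2062, Add(2, 35)), Mul(2094, Rational(2041, 85))), Mul(-1, 1105675)) = Add(Add(-1747, Pow(37, 3), Mul(2062, 37), Rational(4273854, 85)), -1105675) = Add(Add(-1747, 50653, 76294, Rational(4273854, 85)), -1105675) = Add(Rational(14915854, 85), -1105675) = Rational(-79066521, 85)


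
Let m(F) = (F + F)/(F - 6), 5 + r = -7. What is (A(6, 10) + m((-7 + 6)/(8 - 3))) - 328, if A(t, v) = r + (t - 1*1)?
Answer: -10383/31 ≈ -334.94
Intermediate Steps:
r = -12 (r = -5 - 7 = -12)
A(t, v) = -13 + t (A(t, v) = -12 + (t - 1*1) = -12 + (t - 1) = -12 + (-1 + t) = -13 + t)
m(F) = 2*F/(-6 + F) (m(F) = (2*F)/(-6 + F) = 2*F/(-6 + F))
(A(6, 10) + m((-7 + 6)/(8 - 3))) - 328 = ((-13 + 6) + 2*((-7 + 6)/(8 - 3))/(-6 + (-7 + 6)/(8 - 3))) - 328 = (-7 + 2*(-1/5)/(-6 - 1/5)) - 328 = (-7 + 2*(-1*⅕)/(-6 - 1*⅕)) - 328 = (-7 + 2*(-⅕)/(-6 - ⅕)) - 328 = (-7 + 2*(-⅕)/(-31/5)) - 328 = (-7 + 2*(-⅕)*(-5/31)) - 328 = (-7 + 2/31) - 328 = -215/31 - 328 = -10383/31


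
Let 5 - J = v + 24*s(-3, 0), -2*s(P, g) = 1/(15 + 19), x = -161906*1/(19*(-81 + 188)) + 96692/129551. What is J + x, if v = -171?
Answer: 436370135344/4477412111 ≈ 97.460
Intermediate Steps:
x = -20778509370/263377183 (x = -161906/(107*19) + 96692*(1/129551) = -161906/2033 + 96692/129551 = -20778509370/263377183 ≈ -78.893)
s(P, g) = -1/68 (s(P, g) = -1/(2*(15 + 19)) = -½/34 = -½*1/34 = -1/68)
J = 2998/17 (J = 5 - (-171 + 24*(-1/68)) = 5 - (-171 - 6/17) = 5 - 1*(-2913/17) = 5 + 2913/17 = 2998/17 ≈ 176.35)
J + x = 2998/17 - 20778509370/263377183 = 436370135344/4477412111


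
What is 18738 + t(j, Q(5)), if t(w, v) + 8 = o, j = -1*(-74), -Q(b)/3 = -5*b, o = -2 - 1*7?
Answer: 18721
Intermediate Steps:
o = -9 (o = -2 - 7 = -9)
Q(b) = 15*b (Q(b) = -(-15)*b = 15*b)
j = 74
t(w, v) = -17 (t(w, v) = -8 - 9 = -17)
18738 + t(j, Q(5)) = 18738 - 17 = 18721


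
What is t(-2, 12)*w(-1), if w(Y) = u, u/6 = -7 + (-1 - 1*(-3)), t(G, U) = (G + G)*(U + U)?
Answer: 2880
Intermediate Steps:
t(G, U) = 4*G*U (t(G, U) = (2*G)*(2*U) = 4*G*U)
u = -30 (u = 6*(-7 + (-1 - 1*(-3))) = 6*(-7 + (-1 + 3)) = 6*(-7 + 2) = 6*(-5) = -30)
w(Y) = -30
t(-2, 12)*w(-1) = (4*(-2)*12)*(-30) = -96*(-30) = 2880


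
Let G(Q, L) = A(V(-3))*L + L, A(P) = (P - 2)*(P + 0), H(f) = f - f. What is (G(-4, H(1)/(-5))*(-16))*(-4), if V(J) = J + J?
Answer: 0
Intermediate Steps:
V(J) = 2*J
H(f) = 0
A(P) = P*(-2 + P) (A(P) = (-2 + P)*P = P*(-2 + P))
G(Q, L) = 49*L (G(Q, L) = ((2*(-3))*(-2 + 2*(-3)))*L + L = (-6*(-2 - 6))*L + L = (-6*(-8))*L + L = 48*L + L = 49*L)
(G(-4, H(1)/(-5))*(-16))*(-4) = ((49*(0/(-5)))*(-16))*(-4) = ((49*(0*(-1/5)))*(-16))*(-4) = ((49*0)*(-16))*(-4) = (0*(-16))*(-4) = 0*(-4) = 0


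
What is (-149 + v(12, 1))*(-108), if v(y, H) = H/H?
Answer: 15984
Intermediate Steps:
v(y, H) = 1
(-149 + v(12, 1))*(-108) = (-149 + 1)*(-108) = -148*(-108) = 15984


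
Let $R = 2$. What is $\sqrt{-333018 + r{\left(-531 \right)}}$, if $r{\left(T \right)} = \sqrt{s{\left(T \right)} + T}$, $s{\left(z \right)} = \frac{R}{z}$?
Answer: $\frac{\sqrt{-10433120922 + 177 i \sqrt{16635817}}}{177} \approx 0.019966 + 577.08 i$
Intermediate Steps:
$s{\left(z \right)} = \frac{2}{z}$
$r{\left(T \right)} = \sqrt{T + \frac{2}{T}}$ ($r{\left(T \right)} = \sqrt{\frac{2}{T} + T} = \sqrt{T + \frac{2}{T}}$)
$\sqrt{-333018 + r{\left(-531 \right)}} = \sqrt{-333018 + \sqrt{-531 + \frac{2}{-531}}} = \sqrt{-333018 + \sqrt{-531 + 2 \left(- \frac{1}{531}\right)}} = \sqrt{-333018 + \sqrt{-531 - \frac{2}{531}}} = \sqrt{-333018 + \sqrt{- \frac{281963}{531}}} = \sqrt{-333018 + \frac{i \sqrt{16635817}}{177}}$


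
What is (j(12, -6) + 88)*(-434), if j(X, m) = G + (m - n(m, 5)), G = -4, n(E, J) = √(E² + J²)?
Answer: -33852 + 434*√61 ≈ -30462.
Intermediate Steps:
j(X, m) = -4 + m - √(25 + m²) (j(X, m) = -4 + (m - √(m² + 5²)) = -4 + (m - √(m² + 25)) = -4 + (m - √(25 + m²)) = -4 + m - √(25 + m²))
(j(12, -6) + 88)*(-434) = ((-4 - 6 - √(25 + (-6)²)) + 88)*(-434) = ((-4 - 6 - √(25 + 36)) + 88)*(-434) = ((-4 - 6 - √61) + 88)*(-434) = ((-10 - √61) + 88)*(-434) = (78 - √61)*(-434) = -33852 + 434*√61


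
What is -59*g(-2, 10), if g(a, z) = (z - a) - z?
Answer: -118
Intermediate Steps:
g(a, z) = -a
-59*g(-2, 10) = -(-59)*(-2) = -59*2 = -118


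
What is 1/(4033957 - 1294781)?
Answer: 1/2739176 ≈ 3.6507e-7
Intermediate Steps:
1/(4033957 - 1294781) = 1/2739176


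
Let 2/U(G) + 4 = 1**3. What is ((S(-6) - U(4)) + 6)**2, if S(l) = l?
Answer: 4/9 ≈ 0.44444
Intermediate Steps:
U(G) = -2/3 (U(G) = 2/(-4 + 1**3) = 2/(-4 + 1) = 2/(-3) = 2*(-1/3) = -2/3)
((S(-6) - U(4)) + 6)**2 = ((-6 - 1*(-2/3)) + 6)**2 = ((-6 + 2/3) + 6)**2 = (-16/3 + 6)**2 = (2/3)**2 = 4/9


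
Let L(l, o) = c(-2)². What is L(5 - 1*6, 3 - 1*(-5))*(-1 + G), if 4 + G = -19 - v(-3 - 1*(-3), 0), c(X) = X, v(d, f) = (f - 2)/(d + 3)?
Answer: -280/3 ≈ -93.333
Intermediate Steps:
v(d, f) = (-2 + f)/(3 + d)
L(l, o) = 4 (L(l, o) = (-2)² = 4)
G = -67/3 (G = -4 + (-19 - (-2 + 0)/(3 + (-3 - 1*(-3)))) = -4 + (-19 - (-2)/(3 + (-3 + 3))) = -4 + (-19 - (-2)/(3 + 0)) = -4 + (-19 - (-2)/3) = -4 + (-19 - 1*(-⅔)) = -4 + (-19 + ⅔) = -4 - 55/3 = -67/3 ≈ -22.333)
L(5 - 1*6, 3 - 1*(-5))*(-1 + G) = 4*(-1 - 67/3) = 4*(-70/3) = -280/3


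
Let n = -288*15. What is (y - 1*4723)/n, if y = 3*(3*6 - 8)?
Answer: 4693/4320 ≈ 1.0863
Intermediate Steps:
y = 30 (y = 3*(18 - 8) = 3*10 = 30)
n = -4320
(y - 1*4723)/n = (30 - 1*4723)/(-4320) = (30 - 4723)*(-1/4320) = -4693*(-1/4320) = 4693/4320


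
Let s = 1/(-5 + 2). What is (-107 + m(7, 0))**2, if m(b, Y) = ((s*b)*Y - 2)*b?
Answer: 14641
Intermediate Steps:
s = -1/3 (s = 1/(-3) = -1/3 ≈ -0.33333)
m(b, Y) = b*(-2 - Y*b/3) (m(b, Y) = ((-b/3)*Y - 2)*b = (-Y*b/3 - 2)*b = (-2 - Y*b/3)*b = b*(-2 - Y*b/3))
(-107 + m(7, 0))**2 = (-107 + (1/3)*7*(-6 - 1*0*7))**2 = (-107 + (1/3)*7*(-6 + 0))**2 = (-107 + (1/3)*7*(-6))**2 = (-107 - 14)**2 = (-121)**2 = 14641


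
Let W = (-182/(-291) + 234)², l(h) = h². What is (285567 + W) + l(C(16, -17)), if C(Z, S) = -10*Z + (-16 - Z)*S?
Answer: 41330432839/84681 ≈ 4.8807e+5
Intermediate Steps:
C(Z, S) = -10*Z + S*(-16 - Z)
W = 4661612176/84681 (W = (-182*(-1/291) + 234)² = (182/291 + 234)² = (68276/291)² = 4661612176/84681 ≈ 55049.)
(285567 + W) + l(C(16, -17)) = (285567 + 4661612176/84681) + (-16*(-17) - 10*16 - 1*(-17)*16)² = 28843711303/84681 + (272 - 160 + 272)² = 28843711303/84681 + 384² = 28843711303/84681 + 147456 = 41330432839/84681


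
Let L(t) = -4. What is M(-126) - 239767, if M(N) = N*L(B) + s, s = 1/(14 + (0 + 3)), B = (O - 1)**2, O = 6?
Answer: -4067470/17 ≈ -2.3926e+5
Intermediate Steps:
B = 25 (B = (6 - 1)**2 = 5**2 = 25)
s = 1/17 (s = 1/(14 + 3) = 1/17 ≈ 0.058824)
M(N) = 1/17 - 4*N (M(N) = N*(-4) + 1/17 = -4*N + 1/17 = 1/17 - 4*N)
M(-126) - 239767 = (1/17 - 4*(-126)) - 239767 = (1/17 + 504) - 239767 = 8569/17 - 239767 = -4067470/17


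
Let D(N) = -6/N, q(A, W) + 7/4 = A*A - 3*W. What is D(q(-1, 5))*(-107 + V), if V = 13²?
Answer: 496/21 ≈ 23.619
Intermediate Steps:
q(A, W) = -7/4 + A² - 3*W (q(A, W) = -7/4 + (A*A - 3*W) = -7/4 + (A² - 3*W) = -7/4 + A² - 3*W)
V = 169
D(q(-1, 5))*(-107 + V) = (-6/(-7/4 + (-1)² - 3*5))*(-107 + 169) = -6/(-7/4 + 1 - 15)*62 = -6/(-63/4)*62 = -6*(-4/63)*62 = (8/21)*62 = 496/21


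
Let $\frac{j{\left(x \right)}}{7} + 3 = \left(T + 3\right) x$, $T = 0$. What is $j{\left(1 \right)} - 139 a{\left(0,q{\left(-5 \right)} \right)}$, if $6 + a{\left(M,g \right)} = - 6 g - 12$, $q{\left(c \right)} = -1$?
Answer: $1668$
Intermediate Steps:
$a{\left(M,g \right)} = -18 - 6 g$ ($a{\left(M,g \right)} = -6 - \left(12 + 6 g\right) = -18 - 6 g$)
$j{\left(x \right)} = -21 + 21 x$ ($j{\left(x \right)} = -21 + 7 \left(0 + 3\right) x = -21 + 7 \cdot 3 x = -21 + 21 x$)
$j{\left(1 \right)} - 139 a{\left(0,q{\left(-5 \right)} \right)} = \left(-21 + 21 \cdot 1\right) - 139 \left(-18 - -6\right) = \left(-21 + 21\right) - 139 \left(-18 + 6\right) = 0 - -1668 = 0 + 1668 = 1668$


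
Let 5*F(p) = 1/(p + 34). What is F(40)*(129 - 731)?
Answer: -301/185 ≈ -1.6270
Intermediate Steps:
F(p) = 1/(5*(34 + p)) (F(p) = 1/(5*(p + 34)) = 1/(5*(34 + p)))
F(40)*(129 - 731) = (1/(5*(34 + 40)))*(129 - 731) = ((⅕)/74)*(-602) = ((⅕)*(1/74))*(-602) = (1/370)*(-602) = -301/185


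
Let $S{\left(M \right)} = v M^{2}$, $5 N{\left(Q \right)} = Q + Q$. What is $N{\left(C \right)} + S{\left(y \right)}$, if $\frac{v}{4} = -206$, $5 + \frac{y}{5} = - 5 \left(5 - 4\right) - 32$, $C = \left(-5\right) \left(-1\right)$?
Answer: $-36338398$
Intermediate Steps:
$C = 5$
$N{\left(Q \right)} = \frac{2 Q}{5}$ ($N{\left(Q \right)} = \frac{Q + Q}{5} = \frac{2 Q}{5}$)
$y = -210$ ($y = -25 + 5 \left(- 5 \left(5 - 4\right) - 32\right) = -25 + 5 \left(\left(-5\right) 1 - 32\right) = -25 + 5 \left(-5 - 32\right) = -25 + 5 \left(-37\right) = -25 - 185 = -210$)
$v = -824$ ($v = 4 \left(-206\right) = -824$)
$S{\left(M \right)} = - 824 M^{2}$
$N{\left(C \right)} + S{\left(y \right)} = \frac{2}{5} \cdot 5 - 824 \left(-210\right)^{2} = 2 - 36338400 = -36338398$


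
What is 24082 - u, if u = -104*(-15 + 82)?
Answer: 31050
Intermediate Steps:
u = -6968 (u = -104*67 = -6968)
24082 - u = 24082 - 1*(-6968) = 24082 + 6968 = 31050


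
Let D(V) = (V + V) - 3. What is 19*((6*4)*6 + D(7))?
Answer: 2945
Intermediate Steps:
D(V) = -3 + 2*V (D(V) = 2*V - 3 = -3 + 2*V)
19*((6*4)*6 + D(7)) = 19*((6*4)*6 + (-3 + 2*7)) = 19*(24*6 + (-3 + 14)) = 19*(144 + 11) = 19*155 = 2945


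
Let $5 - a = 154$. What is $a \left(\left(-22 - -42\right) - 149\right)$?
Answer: $19221$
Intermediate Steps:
$a = -149$ ($a = 5 - 154 = -149$)
$a \left(\left(-22 - -42\right) - 149\right) = - 149 \left(\left(-22 - -42\right) - 149\right) = - 149 \left(\left(-22 + 42\right) - 149\right) = - 149 \left(20 - 149\right) = \left(-149\right) \left(-129\right) = 19221$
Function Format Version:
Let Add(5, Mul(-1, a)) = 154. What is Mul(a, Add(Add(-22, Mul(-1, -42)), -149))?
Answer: 19221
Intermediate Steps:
a = -149 (a = Add(5, Mul(-1, 154)) = Add(5, -154) = -149)
Mul(a, Add(Add(-22, Mul(-1, -42)), -149)) = Mul(-149, Add(Add(-22, Mul(-1, -42)), -149)) = Mul(-149, Add(Add(-22, 42), -149)) = Mul(-149, Add(20, -149)) = Mul(-149, -129) = 19221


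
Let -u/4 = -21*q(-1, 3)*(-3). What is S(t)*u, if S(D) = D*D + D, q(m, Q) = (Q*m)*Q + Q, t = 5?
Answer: 45360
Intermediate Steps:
q(m, Q) = Q + m*Q² (q(m, Q) = m*Q² + Q = Q + m*Q²)
u = 1512 (u = -4*(-63*(1 + 3*(-1)))*(-3) = -4*(-63*(1 - 3))*(-3) = -4*(-63*(-2))*(-3) = -4*(-21*(-6))*(-3) = -504*(-3) = -4*(-378) = 1512)
S(D) = D + D² (S(D) = D² + D = D + D²)
S(t)*u = (5*(1 + 5))*1512 = (5*6)*1512 = 30*1512 = 45360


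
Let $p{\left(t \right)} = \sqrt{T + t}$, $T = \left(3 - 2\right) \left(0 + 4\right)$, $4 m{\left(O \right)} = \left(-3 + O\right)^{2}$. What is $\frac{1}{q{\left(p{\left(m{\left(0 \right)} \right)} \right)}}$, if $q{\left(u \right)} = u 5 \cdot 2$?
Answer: $\frac{1}{25} \approx 0.04$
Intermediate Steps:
$m{\left(O \right)} = \frac{\left(-3 + O\right)^{2}}{4}$
$T = 4$ ($T = 1 \cdot 4 = 4$)
$p{\left(t \right)} = \sqrt{4 + t}$
$q{\left(u \right)} = 10 u$ ($q{\left(u \right)} = 5 u 2 = 10 u$)
$\frac{1}{q{\left(p{\left(m{\left(0 \right)} \right)} \right)}} = \frac{1}{10 \sqrt{4 + \frac{\left(-3 + 0\right)^{2}}{4}}} = \frac{1}{10 \sqrt{4 + \frac{\left(-3\right)^{2}}{4}}} = \frac{1}{10 \sqrt{4 + \frac{1}{4} \cdot 9}} = \frac{1}{10 \sqrt{4 + \frac{9}{4}}} = \frac{1}{10 \sqrt{\frac{25}{4}}} = \frac{1}{10 \cdot \frac{5}{2}} = \frac{1}{25}$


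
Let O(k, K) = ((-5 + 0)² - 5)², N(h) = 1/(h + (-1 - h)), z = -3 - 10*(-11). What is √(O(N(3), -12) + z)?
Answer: 13*√3 ≈ 22.517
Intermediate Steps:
z = 107 (z = -3 + 110 = 107)
N(h) = -1 (N(h) = 1/(-1) = -1)
O(k, K) = 400 (O(k, K) = ((-5)² - 5)² = (25 - 5)² = 20² = 400)
√(O(N(3), -12) + z) = √(400 + 107) = √507 = 13*√3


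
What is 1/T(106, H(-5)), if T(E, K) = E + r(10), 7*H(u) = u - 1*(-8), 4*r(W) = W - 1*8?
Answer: 2/213 ≈ 0.0093897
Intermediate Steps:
r(W) = -2 + W/4 (r(W) = (W - 1*8)/4 = (W - 8)/4 = (-8 + W)/4 = -2 + W/4)
H(u) = 8/7 + u/7 (H(u) = (u - 1*(-8))/7 = (u + 8)/7 = (8 + u)/7 = 8/7 + u/7)
T(E, K) = ½ + E (T(E, K) = E + (-2 + (¼)*10) = E + (-2 + 5/2) = E + ½ = ½ + E)
1/T(106, H(-5)) = 1/(½ + 106) = 1/(213/2) = 2/213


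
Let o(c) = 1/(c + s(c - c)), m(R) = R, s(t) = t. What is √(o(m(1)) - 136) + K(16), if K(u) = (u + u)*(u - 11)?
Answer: 160 + 3*I*√15 ≈ 160.0 + 11.619*I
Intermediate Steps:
K(u) = 2*u*(-11 + u) (K(u) = (2*u)*(-11 + u) = 2*u*(-11 + u))
o(c) = 1/c (o(c) = 1/(c + (c - c)) = 1/(c + 0) = 1/c)
√(o(m(1)) - 136) + K(16) = √(1/1 - 136) + 2*16*(-11 + 16) = √(1 - 136) + 2*16*5 = √(-135) + 160 = 3*I*√15 + 160 = 160 + 3*I*√15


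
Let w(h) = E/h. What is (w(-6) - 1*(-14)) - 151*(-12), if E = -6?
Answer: 1827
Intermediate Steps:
w(h) = -6/h
(w(-6) - 1*(-14)) - 151*(-12) = (-6/(-6) - 1*(-14)) - 151*(-12) = (-6*(-⅙) + 14) + 1812 = (1 + 14) + 1812 = 15 + 1812 = 1827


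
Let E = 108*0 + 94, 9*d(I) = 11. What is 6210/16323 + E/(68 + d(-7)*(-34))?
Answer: 2547873/647479 ≈ 3.9351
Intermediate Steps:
d(I) = 11/9 (d(I) = (⅑)*11 = 11/9)
E = 94 (E = 0 + 94 = 94)
6210/16323 + E/(68 + d(-7)*(-34)) = 6210/16323 + 94/(68 + (11/9)*(-34)) = 6210*(1/16323) + 94/(68 - 374/9) = 2070/5441 + 94/(238/9) = 2070/5441 + 94*(9/238) = 2070/5441 + 423/119 = 2547873/647479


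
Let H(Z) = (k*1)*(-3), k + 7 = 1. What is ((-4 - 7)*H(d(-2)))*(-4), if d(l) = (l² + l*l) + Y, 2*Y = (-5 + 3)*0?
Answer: 792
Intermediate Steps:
k = -6 (k = -7 + 1 = -6)
Y = 0 (Y = ((-5 + 3)*0)/2 = (-2*0)/2 = (½)*0 = 0)
d(l) = 2*l² (d(l) = (l² + l*l) + 0 = (l² + l²) + 0 = 2*l² + 0 = 2*l²)
H(Z) = 18 (H(Z) = -6*1*(-3) = -6*(-3) = 18)
((-4 - 7)*H(d(-2)))*(-4) = ((-4 - 7)*18)*(-4) = -11*18*(-4) = -198*(-4) = 792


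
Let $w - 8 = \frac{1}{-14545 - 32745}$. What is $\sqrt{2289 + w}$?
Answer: $\frac{\sqrt{5136882350410}}{47290} \approx 47.927$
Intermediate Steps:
$w = \frac{378319}{47290}$ ($w = 8 + \frac{1}{-14545 - 32745} = 8 + \frac{1}{-47290} = 8 - \frac{1}{47290} = \frac{378319}{47290} \approx 8.0$)
$\sqrt{2289 + w} = \sqrt{2289 + \frac{378319}{47290}} = \sqrt{\frac{108625129}{47290}} = \frac{\sqrt{5136882350410}}{47290}$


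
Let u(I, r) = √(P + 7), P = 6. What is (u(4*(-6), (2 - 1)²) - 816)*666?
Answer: -543456 + 666*√13 ≈ -5.4106e+5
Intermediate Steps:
u(I, r) = √13 (u(I, r) = √(6 + 7) = √13)
(u(4*(-6), (2 - 1)²) - 816)*666 = (√13 - 816)*666 = (-816 + √13)*666 = -543456 + 666*√13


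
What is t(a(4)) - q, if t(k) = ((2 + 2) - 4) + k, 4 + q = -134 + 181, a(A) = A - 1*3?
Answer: -42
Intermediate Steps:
a(A) = -3 + A (a(A) = A - 3 = -3 + A)
q = 43 (q = -4 + (-134 + 181) = -4 + 47 = 43)
t(k) = k (t(k) = (4 - 4) + k = 0 + k = k)
t(a(4)) - q = (-3 + 4) - 1*43 = 1 - 43 = -42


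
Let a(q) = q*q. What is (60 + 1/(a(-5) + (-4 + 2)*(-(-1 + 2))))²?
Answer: 2627641/729 ≈ 3604.4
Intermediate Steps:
a(q) = q²
(60 + 1/(a(-5) + (-4 + 2)*(-(-1 + 2))))² = (60 + 1/((-5)² + (-4 + 2)*(-(-1 + 2))))² = (60 + 1/(25 - (-2)))² = (60 + 1/(25 - 2*(-1)))² = (60 + 1/(25 + 2))² = (60 + 1/27)² = (1621/27)² = 2627641/729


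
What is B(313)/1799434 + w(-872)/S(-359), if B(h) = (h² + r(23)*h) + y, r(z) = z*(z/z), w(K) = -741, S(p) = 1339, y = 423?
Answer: -91691865/185341702 ≈ -0.49472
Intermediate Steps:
r(z) = z (r(z) = z*1 = z)
B(h) = 423 + h² + 23*h (B(h) = (h² + 23*h) + 423 = 423 + h² + 23*h)
B(313)/1799434 + w(-872)/S(-359) = (423 + 313² + 23*313)/1799434 - 741/1339 = (423 + 97969 + 7199)*(1/1799434) - 741*1/1339 = 105591*(1/1799434) - 57/103 = 105591/1799434 - 57/103 = -91691865/185341702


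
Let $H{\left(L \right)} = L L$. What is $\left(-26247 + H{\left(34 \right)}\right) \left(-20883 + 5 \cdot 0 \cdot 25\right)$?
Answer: $523975353$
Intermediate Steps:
$H{\left(L \right)} = L^{2}$
$\left(-26247 + H{\left(34 \right)}\right) \left(-20883 + 5 \cdot 0 \cdot 25\right) = \left(-26247 + 34^{2}\right) \left(-20883 + 5 \cdot 0 \cdot 25\right) = \left(-26247 + 1156\right) \left(-20883 + 0 \cdot 25\right) = - 25091 \left(-20883 + 0\right) = \left(-25091\right) \left(-20883\right) = 523975353$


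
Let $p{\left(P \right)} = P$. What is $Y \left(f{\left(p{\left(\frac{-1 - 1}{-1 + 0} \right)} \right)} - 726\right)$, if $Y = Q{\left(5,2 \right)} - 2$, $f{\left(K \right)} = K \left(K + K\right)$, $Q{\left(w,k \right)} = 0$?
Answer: $1436$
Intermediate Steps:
$f{\left(K \right)} = 2 K^{2}$ ($f{\left(K \right)} = K 2 K = 2 K^{2}$)
$Y = -2$ ($Y = 0 - 2 = -2$)
$Y \left(f{\left(p{\left(\frac{-1 - 1}{-1 + 0} \right)} \right)} - 726\right) = - 2 \left(2 \left(\frac{-1 - 1}{-1 + 0}\right)^{2} - 726\right) = - 2 \left(2 \left(- \frac{2}{-1}\right)^{2} - 726\right) = - 2 \left(2 \left(\left(-2\right) \left(-1\right)\right)^{2} - 726\right) = - 2 \left(2 \cdot 2^{2} - 726\right) = - 2 \left(2 \cdot 4 - 726\right) = - 2 \left(8 - 726\right) = \left(-2\right) \left(-718\right) = 1436$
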